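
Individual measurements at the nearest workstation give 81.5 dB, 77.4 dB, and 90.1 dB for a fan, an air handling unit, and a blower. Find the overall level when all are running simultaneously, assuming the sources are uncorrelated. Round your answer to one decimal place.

For uncorrelated sources the intensities add, so convert each level to linear form, sum, and take 10·log₁₀ of the total.
Σ 10^(L/10) = 10^(81.5/10) + 10^(77.4/10) + 10^(90.1/10) = 1.220e+09.
L_total = 10·log₁₀(1.220e+09) = 90.86 dB.

90.9 dB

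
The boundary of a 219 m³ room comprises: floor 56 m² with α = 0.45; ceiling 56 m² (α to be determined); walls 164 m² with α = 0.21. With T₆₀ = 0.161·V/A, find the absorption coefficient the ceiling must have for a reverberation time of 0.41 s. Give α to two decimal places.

0.47

A = 0.161·V/T₆₀ = 0.161·219/0.41 = 86.00 m² sabins.
Absorption from the other surfaces = 56·0.45 + 164·0.21 = 59.64 m², so the ceiling must supply 26.36 m² over 56 m².
α = 26.36/56 = 0.471.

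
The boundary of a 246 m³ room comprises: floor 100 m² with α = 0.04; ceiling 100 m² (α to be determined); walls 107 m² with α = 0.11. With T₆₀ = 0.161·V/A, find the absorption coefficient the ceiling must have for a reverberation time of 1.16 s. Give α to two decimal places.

0.18

A = 0.161·V/T₆₀ = 0.161·246/1.16 = 34.14 m² sabins.
Absorption from the other surfaces = 100·0.04 + 107·0.11 = 15.77 m², so the ceiling must supply 18.37 m² over 100 m².
α = 18.37/100 = 0.184.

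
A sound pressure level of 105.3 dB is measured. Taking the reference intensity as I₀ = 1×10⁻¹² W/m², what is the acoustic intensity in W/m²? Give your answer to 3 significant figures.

L = 10·log₁₀(I/I₀) ⇒ I = I₀·10^(L/10) = 10⁻¹² × 10^10.53.

0.0339 W/m²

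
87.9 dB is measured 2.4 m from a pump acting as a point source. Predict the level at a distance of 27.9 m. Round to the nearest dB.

67 dB

Spherical spreading from a point source gives a 20·log₁₀(r₂/r₁) drop.
L₂ = 87.9 − 20·log₁₀(27.9/2.4) = 87.9 − 21.308 = 66.59 dB.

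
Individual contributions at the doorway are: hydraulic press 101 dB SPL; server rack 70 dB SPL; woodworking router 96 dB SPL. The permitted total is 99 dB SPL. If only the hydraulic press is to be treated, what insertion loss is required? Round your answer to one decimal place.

Fixed contribution from the other sources: Σ 10^(L/10) = 10^(70/10) + 10^(96/10) = 3.991e+09 (96.01 dB SPL).
The limit corresponds to 10^(99/10) = 7.943e+09; subtracting the fixed part leaves 3.952e+09 for the hydraulic press, i.e. 95.97 dB SPL.
So the hydraulic press must be reduced from 101 to 95.97 dB SPL: IL = 5.03 dB.

5.0 dB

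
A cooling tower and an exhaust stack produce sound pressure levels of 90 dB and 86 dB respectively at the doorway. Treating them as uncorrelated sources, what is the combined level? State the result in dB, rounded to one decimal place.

Incoherent sources combine by intensity addition: L_total = 10·log₁₀(Σ 10^(L_i/10)).
Σ 10^(L/10) = 10^(90/10) + 10^(86/10) = 1.398e+09.
L_total = 10·log₁₀(1.398e+09) = 91.46 dB.

91.5 dB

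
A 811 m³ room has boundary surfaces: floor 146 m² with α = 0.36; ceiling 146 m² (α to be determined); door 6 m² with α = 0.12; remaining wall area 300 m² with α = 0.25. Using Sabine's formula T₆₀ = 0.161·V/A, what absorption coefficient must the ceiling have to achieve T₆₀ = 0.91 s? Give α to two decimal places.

0.10

A = 0.161·V/T₆₀ = 0.161·811/0.91 = 143.48 m² sabins.
Absorption from the other surfaces = 146·0.36 + 6·0.12 + 300·0.25 = 128.28 m², so the ceiling must supply 15.20 m² over 146 m².
α = 15.20/146 = 0.104.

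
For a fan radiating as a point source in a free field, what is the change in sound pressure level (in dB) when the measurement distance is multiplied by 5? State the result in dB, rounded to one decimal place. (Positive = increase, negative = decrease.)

-14.0 dB

Point-source spreading: ΔL = −20·log₁₀(r₂/r₁).
ΔL = −20·log₁₀(5) = -13.98 dB.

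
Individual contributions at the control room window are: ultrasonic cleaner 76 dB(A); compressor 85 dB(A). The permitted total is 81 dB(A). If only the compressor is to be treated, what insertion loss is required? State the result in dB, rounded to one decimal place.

Fixed contribution from the other source: Σ 10^(L/10) = 10^(76/10) = 3.981e+07 (76.00 dB(A)).
The limit corresponds to 10^(81/10) = 1.259e+08; subtracting the fixed part leaves 8.608e+07 for the compressor, i.e. 79.35 dB(A).
So the compressor must be reduced from 85 to 79.35 dB(A): IL = 5.65 dB.

5.7 dB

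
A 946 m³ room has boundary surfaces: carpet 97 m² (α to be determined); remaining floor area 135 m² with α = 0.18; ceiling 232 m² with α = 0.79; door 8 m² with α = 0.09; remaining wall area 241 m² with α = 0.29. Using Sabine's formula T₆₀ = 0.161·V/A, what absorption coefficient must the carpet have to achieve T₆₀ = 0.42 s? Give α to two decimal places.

0.87

Required total absorption A = 0.161·946/0.42 = 362.63 m².
Absorption from the other surfaces = 135·0.18 + 232·0.79 + 8·0.09 + 241·0.29 = 278.19 m², so the carpet must supply 84.44 m² over 97 m².
α = 84.44/97 = 0.871.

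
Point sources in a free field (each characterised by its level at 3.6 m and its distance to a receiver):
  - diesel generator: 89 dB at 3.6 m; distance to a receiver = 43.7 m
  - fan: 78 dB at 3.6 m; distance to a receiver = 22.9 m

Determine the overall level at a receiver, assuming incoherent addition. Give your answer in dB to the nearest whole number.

Apply inverse-square spreading to bring every level to the receiver, then sum 10^(L/10).
diesel generator: 89 − 20·log₁₀(43.7/3.6) = 89 − 21.68 = 67.32 dB.
fan: 78 − 20·log₁₀(22.9/3.6) = 78 − 16.07 = 61.93 dB.
Σ 10^(L/10) = 6.950e+06 → L_total = 10·log₁₀(6.950e+06) = 68.42 dB.

68 dB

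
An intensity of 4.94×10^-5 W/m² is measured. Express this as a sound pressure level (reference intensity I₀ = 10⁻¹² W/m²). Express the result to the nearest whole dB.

77 dB

Dividing by I₀ shifts the exponent by 12: I/I₀ = 4.94×10^7.
L = 10·(0.6937 + 7) = 76.94 dB.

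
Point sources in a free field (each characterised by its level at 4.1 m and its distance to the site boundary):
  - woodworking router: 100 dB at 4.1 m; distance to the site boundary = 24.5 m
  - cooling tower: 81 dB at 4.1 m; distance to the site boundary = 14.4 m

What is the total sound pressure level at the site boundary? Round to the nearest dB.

85 dB

First find each source's level at the receiver (point-source: −20·log₁₀(r/r_ref)), then combine on an intensity basis.
woodworking router: 100 − 20·log₁₀(24.5/4.1) = 100 − 15.53 = 84.47 dB.
cooling tower: 81 − 20·log₁₀(14.4/4.1) = 81 − 10.91 = 70.09 dB.
Σ 10^(L/10) = 2.903e+08 → L_total = 10·log₁₀(2.903e+08) = 84.63 dB.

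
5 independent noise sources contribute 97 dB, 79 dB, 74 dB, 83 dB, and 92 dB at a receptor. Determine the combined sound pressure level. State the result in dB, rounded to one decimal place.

98.4 dB

Incoherent sources combine by intensity addition: L_total = 10·log₁₀(Σ 10^(L_i/10)).
Σ 10^(L/10) = 10^(97/10) + 10^(79/10) + 10^(74/10) + 10^(83/10) + 10^(92/10) = 6.901e+09.
L_total = 10·log₁₀(6.901e+09) = 98.39 dB.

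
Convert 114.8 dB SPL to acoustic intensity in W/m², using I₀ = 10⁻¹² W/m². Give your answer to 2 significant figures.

0.30 W/m²

I/I₀ = 10^(114.8/10) = 3.02e+11, so I = 3.02e+11 × 10⁻¹² W/m².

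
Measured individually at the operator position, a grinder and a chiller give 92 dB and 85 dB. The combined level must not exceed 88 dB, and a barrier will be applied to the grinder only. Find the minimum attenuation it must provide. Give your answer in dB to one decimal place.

7.0 dB

Fixed contribution from the other source: Σ 10^(L/10) = 10^(85/10) = 3.162e+08 (85.00 dB).
The limit corresponds to 10^(88/10) = 6.310e+08; subtracting the fixed part leaves 3.147e+08 for the grinder, i.e. 84.98 dB.
So the grinder must be reduced from 92 to 84.98 dB: IL = 7.02 dB.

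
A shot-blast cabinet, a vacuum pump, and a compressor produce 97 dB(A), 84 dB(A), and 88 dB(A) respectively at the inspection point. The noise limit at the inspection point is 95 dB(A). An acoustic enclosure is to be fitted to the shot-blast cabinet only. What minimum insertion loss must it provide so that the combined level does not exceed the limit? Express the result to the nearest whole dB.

Everything except the shot-blast cabinet sums to 10^(84/10) + 10^(88/10) = 8.821e+08 in linear terms, 89.46 dB(A).
To meet 95 dB(A) overall, the treated shot-blast cabinet may contribute at most 10^(95/10) − 8.821e+08 = 2.280e+09, i.e. 93.58 dB(A).
So the shot-blast cabinet must be reduced from 97 to 93.58 dB(A): IL = 3.42 dB.

3 dB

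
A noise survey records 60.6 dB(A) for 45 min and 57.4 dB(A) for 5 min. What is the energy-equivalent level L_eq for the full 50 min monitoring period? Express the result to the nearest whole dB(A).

60 dB(A)

Weight each interval's intensity by its duration and average over T = 50 min:
Σ tᵢ·10^(Lᵢ/10) = 45·10^(60.6/10) + 5·10^(57.4/10) = 5.441e+07.
L_eq = 10·log₁₀(5.441e+07/50) = 60.37 dB(A).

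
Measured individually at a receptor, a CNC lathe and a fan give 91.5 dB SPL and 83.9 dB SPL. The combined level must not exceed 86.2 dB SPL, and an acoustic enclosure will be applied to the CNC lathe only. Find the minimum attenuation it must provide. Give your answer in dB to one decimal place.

Everything except the CNC lathe sums to 10^(83.9/10) = 2.455e+08 in linear terms, 83.90 dB SPL.
To meet 86.2 dB SPL overall, the treated CNC lathe may contribute at most 10^(86.2/10) − 2.455e+08 = 1.714e+08, i.e. 82.34 dB SPL.
Required insertion loss = 91.5 − 82.34 = 9.16 dB.

9.2 dB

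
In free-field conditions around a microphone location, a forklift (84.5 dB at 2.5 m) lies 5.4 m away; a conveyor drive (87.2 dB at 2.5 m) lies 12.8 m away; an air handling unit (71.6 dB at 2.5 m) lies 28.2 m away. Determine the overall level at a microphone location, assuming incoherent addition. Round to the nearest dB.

First find each source's level at the receiver (point-source: −20·log₁₀(r/r_ref)), then combine on an intensity basis.
forklift: 84.5 − 20·log₁₀(5.4/2.5) = 84.5 − 6.69 = 77.81 dB.
conveyor drive: 87.2 − 20·log₁₀(12.8/2.5) = 87.2 − 14.19 = 73.01 dB.
air handling unit: 71.6 − 20·log₁₀(28.2/2.5) = 71.6 − 21.05 = 50.55 dB.
Σ 10^(L/10) = 8.054e+07 → L_total = 10·log₁₀(8.054e+07) = 79.06 dB.

79 dB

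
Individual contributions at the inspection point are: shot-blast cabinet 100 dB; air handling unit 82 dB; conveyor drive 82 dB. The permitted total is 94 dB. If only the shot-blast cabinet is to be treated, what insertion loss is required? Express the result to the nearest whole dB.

7 dB

Everything except the shot-blast cabinet sums to 10^(82/10) + 10^(82/10) = 3.170e+08 in linear terms, 85.01 dB.
To meet 94 dB overall, the treated shot-blast cabinet may contribute at most 10^(94/10) − 3.170e+08 = 2.195e+09, i.e. 93.41 dB.
Required insertion loss = 100 − 93.41 = 6.59 dB.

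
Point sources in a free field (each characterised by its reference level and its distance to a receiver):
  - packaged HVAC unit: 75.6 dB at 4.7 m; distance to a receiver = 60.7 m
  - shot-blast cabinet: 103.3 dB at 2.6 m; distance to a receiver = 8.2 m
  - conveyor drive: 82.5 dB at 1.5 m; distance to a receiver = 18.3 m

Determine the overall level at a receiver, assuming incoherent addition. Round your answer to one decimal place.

93.3 dB

Apply inverse-square spreading to bring every level to the receiver, then sum 10^(L/10).
packaged HVAC unit: 75.6 − 20·log₁₀(60.7/4.7) = 75.6 − 22.22 = 53.38 dB.
shot-blast cabinet: 103.3 − 20·log₁₀(8.2/2.6) = 103.3 − 9.98 = 93.32 dB.
conveyor drive: 82.5 − 20·log₁₀(18.3/1.5) = 82.5 − 21.73 = 60.77 dB.
Σ 10^(L/10) = 2.151e+09 → L_total = 10·log₁₀(2.151e+09) = 93.33 dB.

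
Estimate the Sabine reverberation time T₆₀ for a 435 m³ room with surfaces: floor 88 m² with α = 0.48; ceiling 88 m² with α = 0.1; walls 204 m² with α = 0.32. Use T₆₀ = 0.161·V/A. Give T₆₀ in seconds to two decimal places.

Summing Sᵢαᵢ: 88·0.48 + 88·0.1 + 204·0.32 = 116.32 m².
T₆₀ = 0.161·V/A = 0.161·435/116.32 = 0.602 s.

0.60 s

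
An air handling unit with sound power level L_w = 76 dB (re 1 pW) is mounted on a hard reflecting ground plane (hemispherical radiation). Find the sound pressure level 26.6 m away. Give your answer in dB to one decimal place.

39.5 dB

Free-field hemispherical radiation: L_p = L_w − 10·log₁₀(2π·r²), r = 26.6 m.
2π·r² = 4446 m², 10·log₁₀ of that is 36.479 dB.
L_p = 76 − 36.479 = 39.52 dB.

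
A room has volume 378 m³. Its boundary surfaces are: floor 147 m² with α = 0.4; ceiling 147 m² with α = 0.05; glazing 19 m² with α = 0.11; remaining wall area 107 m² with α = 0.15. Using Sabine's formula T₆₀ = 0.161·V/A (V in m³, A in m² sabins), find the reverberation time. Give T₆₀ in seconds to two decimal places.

0.72 s

Total absorption A = 147·0.4 + 147·0.05 + 19·0.11 + 107·0.15 = 84.29 m² sabins.
T₆₀ = 0.161 × 378 / 84.29 = 0.722 s.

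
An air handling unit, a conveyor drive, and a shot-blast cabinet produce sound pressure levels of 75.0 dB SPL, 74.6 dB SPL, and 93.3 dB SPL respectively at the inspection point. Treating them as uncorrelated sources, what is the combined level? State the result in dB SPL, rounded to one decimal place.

Incoherent sources combine by intensity addition: L_total = 10·log₁₀(Σ 10^(L_i/10)).
Σ 10^(L/10) = 10^(75.0/10) + 10^(74.6/10) + 10^(93.3/10) = 2.198e+09.
L_total = 10·log₁₀(2.198e+09) = 93.42 dB SPL.

93.4 dB SPL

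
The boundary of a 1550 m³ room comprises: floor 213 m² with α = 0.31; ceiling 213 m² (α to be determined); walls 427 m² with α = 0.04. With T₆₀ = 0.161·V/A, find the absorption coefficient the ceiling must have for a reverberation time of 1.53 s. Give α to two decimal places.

From T₆₀ = 0.161·V/A, the target T₆₀ = 1.53 s needs A = 0.161·1550/1.53 = 163.10 m².
Absorption from the other surfaces = 213·0.31 + 427·0.04 = 83.11 m², so the ceiling must supply 79.99 m² over 213 m².
α = 79.99/213 = 0.376.

0.38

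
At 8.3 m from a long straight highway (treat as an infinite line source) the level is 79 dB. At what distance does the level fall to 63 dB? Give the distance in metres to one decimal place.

Line-source spreading drops the level by 10·log₁₀(r₂/r₁); inverting, r₂/r₁ = 10^(ΔL/10).
r₂ = 8.3·10^((79−63)/10) = 8.3·10^(16.0/10) = 330.43 m.

330.4 m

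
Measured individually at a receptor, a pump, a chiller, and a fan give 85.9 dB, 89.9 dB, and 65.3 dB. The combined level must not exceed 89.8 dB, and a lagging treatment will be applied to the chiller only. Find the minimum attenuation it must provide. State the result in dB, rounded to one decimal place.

Everything except the chiller sums to 10^(85.9/10) + 10^(65.3/10) = 3.924e+08 in linear terms, 85.94 dB.
To meet 89.8 dB overall, the treated chiller may contribute at most 10^(89.8/10) − 3.924e+08 = 5.626e+08, i.e. 87.50 dB.
So the chiller must be reduced from 89.9 to 87.50 dB: IL = 2.40 dB.

2.4 dB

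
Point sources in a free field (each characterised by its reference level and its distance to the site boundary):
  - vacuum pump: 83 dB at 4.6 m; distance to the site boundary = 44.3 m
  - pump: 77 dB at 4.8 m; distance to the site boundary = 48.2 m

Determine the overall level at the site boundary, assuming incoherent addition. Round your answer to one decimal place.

64.2 dB

First find each source's level at the receiver (point-source: −20·log₁₀(r/r_ref)), then combine on an intensity basis.
vacuum pump: 83 − 20·log₁₀(44.3/4.6) = 83 − 19.67 = 63.33 dB.
pump: 77 − 20·log₁₀(48.2/4.8) = 77 − 20.04 = 56.96 dB.
Σ 10^(L/10) = 2.648e+06 → L_total = 10·log₁₀(2.648e+06) = 64.23 dB.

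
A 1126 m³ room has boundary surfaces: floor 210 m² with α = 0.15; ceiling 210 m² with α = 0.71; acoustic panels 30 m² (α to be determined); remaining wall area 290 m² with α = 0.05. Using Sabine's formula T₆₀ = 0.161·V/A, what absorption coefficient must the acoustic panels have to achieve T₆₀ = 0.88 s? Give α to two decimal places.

0.36

Required total absorption A = 0.161·1126/0.88 = 206.01 m².
Absorption from the other surfaces = 210·0.15 + 210·0.71 + 290·0.05 = 195.10 m², so the acoustic panels must supply 10.91 m² over 30 m².
α = 10.91/30 = 0.364.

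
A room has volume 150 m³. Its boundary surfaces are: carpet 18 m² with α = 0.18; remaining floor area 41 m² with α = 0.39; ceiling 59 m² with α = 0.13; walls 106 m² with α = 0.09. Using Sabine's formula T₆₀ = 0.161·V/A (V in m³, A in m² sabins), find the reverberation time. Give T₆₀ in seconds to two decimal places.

0.66 s

Summing Sᵢαᵢ: 18·0.18 + 41·0.39 + 59·0.13 + 106·0.09 = 36.44 m².
T₆₀ = 0.161 × 150 / 36.44 = 0.663 s.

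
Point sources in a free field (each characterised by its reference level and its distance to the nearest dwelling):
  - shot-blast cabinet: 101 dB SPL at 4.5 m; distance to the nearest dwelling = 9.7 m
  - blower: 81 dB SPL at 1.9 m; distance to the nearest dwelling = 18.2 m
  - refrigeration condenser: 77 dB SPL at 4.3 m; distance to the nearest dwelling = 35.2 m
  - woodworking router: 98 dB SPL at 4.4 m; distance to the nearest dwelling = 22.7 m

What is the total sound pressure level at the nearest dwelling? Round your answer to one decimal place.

94.7 dB SPL

First find each source's level at the receiver (point-source: −20·log₁₀(r/r_ref)), then combine on an intensity basis.
shot-blast cabinet: 101 − 20·log₁₀(9.7/4.5) = 101 − 6.67 = 94.33 dB SPL.
blower: 81 − 20·log₁₀(18.2/1.9) = 81 − 19.63 = 61.37 dB SPL.
refrigeration condenser: 77 − 20·log₁₀(35.2/4.3) = 77 − 18.26 = 58.74 dB SPL.
woodworking router: 98 − 20·log₁₀(22.7/4.4) = 98 − 14.25 = 83.75 dB SPL.
Σ 10^(L/10) = 2.949e+09 → L_total = 10·log₁₀(2.949e+09) = 94.70 dB SPL.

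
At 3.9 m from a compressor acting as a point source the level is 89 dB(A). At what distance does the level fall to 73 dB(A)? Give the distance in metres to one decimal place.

24.6 m

The 16.0 dB drop corresponds to a distance ratio of 10^(16.0/20) for a point source.
r₂ = 3.9·10^((89−73)/20) = 3.9·10^(16.0/20) = 24.61 m.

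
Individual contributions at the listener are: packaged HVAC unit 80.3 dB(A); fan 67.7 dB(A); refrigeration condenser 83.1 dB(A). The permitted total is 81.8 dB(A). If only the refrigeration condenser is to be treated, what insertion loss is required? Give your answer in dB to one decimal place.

The untreated sources together contribute 10^(80.3/10) + 10^(67.7/10) = 1.130e+08, i.e. 80.53 dB(A).
To meet 81.8 dB(A) overall, the treated refrigeration condenser may contribute at most 10^(81.8/10) − 1.130e+08 = 3.832e+07, i.e. 75.83 dB(A).
So the refrigeration condenser must be reduced from 83.1 to 75.83 dB(A): IL = 7.27 dB.

7.3 dB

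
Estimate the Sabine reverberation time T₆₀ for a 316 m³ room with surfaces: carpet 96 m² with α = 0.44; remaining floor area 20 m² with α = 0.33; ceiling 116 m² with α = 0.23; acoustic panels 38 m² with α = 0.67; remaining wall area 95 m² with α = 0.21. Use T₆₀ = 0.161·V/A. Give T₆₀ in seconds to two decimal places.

0.42 s

Summing Sᵢαᵢ: 96·0.44 + 20·0.33 + 116·0.23 + 38·0.67 + 95·0.21 = 120.93 m².
T₆₀ = 0.161·V/A = 0.161·316/120.93 = 0.421 s.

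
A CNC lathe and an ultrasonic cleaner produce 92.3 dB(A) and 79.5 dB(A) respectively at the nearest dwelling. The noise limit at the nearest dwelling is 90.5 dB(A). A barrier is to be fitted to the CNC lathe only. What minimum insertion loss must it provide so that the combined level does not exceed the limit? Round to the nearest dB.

Fixed contribution from the other source: Σ 10^(L/10) = 10^(79.5/10) = 8.913e+07 (79.50 dB(A)).
To meet 90.5 dB(A) overall, the treated CNC lathe may contribute at most 10^(90.5/10) − 8.913e+07 = 1.033e+09, i.e. 90.14 dB(A).
Required insertion loss = 92.3 − 90.14 = 2.16 dB.

2 dB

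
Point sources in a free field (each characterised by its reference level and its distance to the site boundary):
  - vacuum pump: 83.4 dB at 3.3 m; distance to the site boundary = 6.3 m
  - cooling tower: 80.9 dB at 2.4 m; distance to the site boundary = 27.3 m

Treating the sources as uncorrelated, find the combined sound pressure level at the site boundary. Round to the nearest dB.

First find each source's level at the receiver (point-source: −20·log₁₀(r/r_ref)), then combine on an intensity basis.
vacuum pump: 83.4 − 20·log₁₀(6.3/3.3) = 83.4 − 5.62 = 77.78 dB.
cooling tower: 80.9 − 20·log₁₀(27.3/2.4) = 80.9 − 21.12 = 59.78 dB.
Σ 10^(L/10) = 6.098e+07 → L_total = 10·log₁₀(6.098e+07) = 77.85 dB.

78 dB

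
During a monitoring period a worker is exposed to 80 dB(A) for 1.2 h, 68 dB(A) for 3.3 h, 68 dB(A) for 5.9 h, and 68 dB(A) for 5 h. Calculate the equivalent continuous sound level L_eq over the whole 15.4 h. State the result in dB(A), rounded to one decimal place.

The energy average is taken in the linear domain: L_eq = 10·log₁₀[(Σ tᵢ·10^(Lᵢ/10))/T], T = 15.4 h.
Σ tᵢ·10^(Lᵢ/10) = 1.2·10^(80/10) + 3.3·10^(68/10) + 5.9·10^(68/10) + 5·10^(68/10) = 2.096e+08.
L_eq = 10·log₁₀(2.096e+08/15.4) = 71.34 dB(A).

71.3 dB(A)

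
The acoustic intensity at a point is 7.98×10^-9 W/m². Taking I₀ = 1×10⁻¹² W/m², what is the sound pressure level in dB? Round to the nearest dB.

39 dB

I/I₀ = 7.98×10^-9/10⁻¹² = 7.98×10^3, and L = 10·log₁₀(I/I₀).
L = 10·(0.9020 + 3) = 39.02 dB.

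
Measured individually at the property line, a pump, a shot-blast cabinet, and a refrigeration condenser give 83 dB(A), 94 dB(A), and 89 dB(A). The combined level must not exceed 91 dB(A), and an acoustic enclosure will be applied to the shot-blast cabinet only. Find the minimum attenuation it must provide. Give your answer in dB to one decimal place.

9.8 dB

Fixed contribution from the other sources: Σ 10^(L/10) = 10^(83/10) + 10^(89/10) = 9.939e+08 (89.97 dB(A)).
The limit corresponds to 10^(91/10) = 1.259e+09; subtracting the fixed part leaves 2.651e+08 for the shot-blast cabinet, i.e. 84.23 dB(A).
So the shot-blast cabinet must be reduced from 94 to 84.23 dB(A): IL = 9.77 dB.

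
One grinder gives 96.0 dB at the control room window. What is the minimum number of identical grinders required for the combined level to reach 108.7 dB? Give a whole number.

19

The shortfall is 108.7 − 96.0 = 12.7 dB, and N units add 10·log₁₀ N, so need 10·log₁₀ N ≥ 12.7.
N ≥ 10^(12.7/10) = 18.621, so N = 19.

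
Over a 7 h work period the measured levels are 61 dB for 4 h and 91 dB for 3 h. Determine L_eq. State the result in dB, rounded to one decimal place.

L_eq = 10·log₁₀[(1/T)·Σ tᵢ·10^(Lᵢ/10)] with T = 7 h.
Σ tᵢ·10^(Lᵢ/10) = 4·10^(61/10) + 3·10^(91/10) = 3.782e+09.
L_eq = 10·log₁₀(3.782e+09/7) = 87.33 dB.

87.3 dB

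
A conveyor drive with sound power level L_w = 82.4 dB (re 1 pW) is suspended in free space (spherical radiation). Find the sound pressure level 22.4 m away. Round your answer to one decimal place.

44.4 dB

L_p = L_w − 10·log₁₀(4π·r²) with r = 22.4 m.
4π·r² = 6305 m², 10·log₁₀ of that is 37.997 dB.
L_p = 82.4 − 37.997 = 44.40 dB.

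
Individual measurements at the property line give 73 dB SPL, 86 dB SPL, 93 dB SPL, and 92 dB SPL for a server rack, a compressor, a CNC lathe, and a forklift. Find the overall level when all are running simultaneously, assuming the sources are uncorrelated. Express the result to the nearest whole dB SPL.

96 dB SPL

For uncorrelated sources the intensities add, so convert each level to linear form, sum, and take 10·log₁₀ of the total.
Σ 10^(L/10) = 10^(73/10) + 10^(86/10) + 10^(93/10) + 10^(92/10) = 3.998e+09.
L_total = 10·log₁₀(3.998e+09) = 96.02 dB SPL.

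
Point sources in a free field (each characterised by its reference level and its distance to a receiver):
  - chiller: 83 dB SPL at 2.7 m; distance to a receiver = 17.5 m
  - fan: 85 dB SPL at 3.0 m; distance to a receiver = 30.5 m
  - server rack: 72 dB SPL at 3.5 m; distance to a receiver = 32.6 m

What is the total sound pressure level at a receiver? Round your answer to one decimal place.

69.0 dB SPL

Apply inverse-square spreading to bring every level to the receiver, then sum 10^(L/10).
chiller: 83 − 20·log₁₀(17.5/2.7) = 83 − 16.23 = 66.77 dB SPL.
fan: 85 − 20·log₁₀(30.5/3.0) = 85 − 20.14 = 64.86 dB SPL.
server rack: 72 − 20·log₁₀(32.6/3.5) = 72 − 19.38 = 52.62 dB SPL.
Σ 10^(L/10) = 7.992e+06 → L_total = 10·log₁₀(7.992e+06) = 69.03 dB SPL.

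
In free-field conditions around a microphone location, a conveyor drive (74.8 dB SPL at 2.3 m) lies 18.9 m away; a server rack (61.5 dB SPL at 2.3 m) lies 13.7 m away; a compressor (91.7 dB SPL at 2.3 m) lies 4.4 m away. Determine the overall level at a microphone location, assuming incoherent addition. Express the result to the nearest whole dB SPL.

Propagate each source to the receiver with L = L_ref − 20·log₁₀(r/r_ref), then add intensities.
conveyor drive: 74.8 − 20·log₁₀(18.9/2.3) = 74.8 − 18.29 = 56.51 dB SPL.
server rack: 61.5 − 20·log₁₀(13.7/2.3) = 61.5 − 15.50 = 46.00 dB SPL.
compressor: 91.7 − 20·log₁₀(4.4/2.3) = 91.7 − 5.63 = 86.07 dB SPL.
Σ 10^(L/10) = 4.046e+08 → L_total = 10·log₁₀(4.046e+08) = 86.07 dB SPL.

86 dB SPL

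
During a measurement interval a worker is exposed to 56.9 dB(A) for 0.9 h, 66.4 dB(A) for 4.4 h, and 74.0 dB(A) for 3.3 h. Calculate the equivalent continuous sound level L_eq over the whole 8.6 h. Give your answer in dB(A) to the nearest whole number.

71 dB(A)

Weight each interval's intensity by its duration and average over T = 8.6 h:
Σ tᵢ·10^(Lᵢ/10) = 0.9·10^(56.9/10) + 4.4·10^(66.4/10) + 3.3·10^(74.0/10) = 1.025e+08.
L_eq = 10·log₁₀(1.025e+08/8.6) = 70.76 dB(A).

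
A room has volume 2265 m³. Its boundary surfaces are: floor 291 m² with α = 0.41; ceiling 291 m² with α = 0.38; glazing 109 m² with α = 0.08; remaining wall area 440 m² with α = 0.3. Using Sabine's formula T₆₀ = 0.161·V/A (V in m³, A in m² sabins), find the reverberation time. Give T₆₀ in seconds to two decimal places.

0.98 s

Total absorption A = 291·0.41 + 291·0.38 + 109·0.08 + 440·0.3 = 370.61 m² sabins.
T₆₀ = 0.161·V/A = 0.161·2265/370.61 = 0.984 s.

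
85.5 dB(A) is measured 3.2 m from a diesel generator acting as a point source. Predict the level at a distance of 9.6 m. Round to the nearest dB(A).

76 dB(A)

Point-source attenuation: ΔL = 20·log₁₀(r₂/r₁) = 20·log₁₀(9.6/3.2) = 9.542 dB.
L₂ = 85.5 − 20·log₁₀(9.6/3.2) = 85.5 − 9.542 = 75.96 dB(A).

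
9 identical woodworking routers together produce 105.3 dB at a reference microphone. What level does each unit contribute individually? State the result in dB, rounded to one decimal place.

95.8 dB

9 equal contributions raise the level by 10·log₁₀ 9 = 9.542 dB, so each unit alone gives 105.3 − 9.542.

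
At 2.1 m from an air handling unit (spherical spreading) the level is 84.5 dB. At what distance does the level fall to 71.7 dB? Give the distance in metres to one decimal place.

The 12.8 dB drop corresponds to a distance ratio of 10^(12.8/20) for a point source.
r₂ = 2.1·10^((84.5−71.7)/20) = 2.1·10^(12.8/20) = 9.17 m.

9.2 m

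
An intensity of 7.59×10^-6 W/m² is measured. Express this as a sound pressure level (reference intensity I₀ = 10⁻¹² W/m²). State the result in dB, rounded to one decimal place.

L = 10·log₁₀(I/I₀) = 10·log₁₀(7.59×10^-6/10⁻¹²) = 10·log₁₀(7.59×10^6).
L = 10·(0.8802 + 6) = 68.80 dB.

68.8 dB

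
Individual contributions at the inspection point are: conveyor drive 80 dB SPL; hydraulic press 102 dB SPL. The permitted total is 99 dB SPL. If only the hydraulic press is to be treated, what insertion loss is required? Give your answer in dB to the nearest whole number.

3 dB

Fixed contribution from the other source: Σ 10^(L/10) = 10^(80/10) = 1.000e+08 (80.00 dB SPL).
The limit corresponds to 10^(99/10) = 7.943e+09; subtracting the fixed part leaves 7.843e+09 for the hydraulic press, i.e. 98.94 dB SPL.
Required insertion loss = 102 − 98.94 = 3.06 dB.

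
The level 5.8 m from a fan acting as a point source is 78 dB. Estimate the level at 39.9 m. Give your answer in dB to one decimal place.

Spherical spreading from a point source gives a 20·log₁₀(r₂/r₁) drop.
L₂ = 78 − 20·log₁₀(39.9/5.8) = 78 − 16.751 = 61.25 dB.

61.2 dB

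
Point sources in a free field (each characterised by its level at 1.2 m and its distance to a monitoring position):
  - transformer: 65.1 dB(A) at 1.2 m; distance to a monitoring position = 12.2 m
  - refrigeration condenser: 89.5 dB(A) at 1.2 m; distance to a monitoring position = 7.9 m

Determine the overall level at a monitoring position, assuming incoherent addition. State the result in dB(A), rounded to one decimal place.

73.1 dB(A)

First find each source's level at the receiver (point-source: −20·log₁₀(r/r_ref)), then combine on an intensity basis.
transformer: 65.1 − 20·log₁₀(12.2/1.2) = 65.1 − 20.14 = 44.96 dB(A).
refrigeration condenser: 89.5 − 20·log₁₀(7.9/1.2) = 89.5 − 16.37 = 73.13 dB(A).
Σ 10^(L/10) = 2.060e+07 → L_total = 10·log₁₀(2.060e+07) = 73.14 dB(A).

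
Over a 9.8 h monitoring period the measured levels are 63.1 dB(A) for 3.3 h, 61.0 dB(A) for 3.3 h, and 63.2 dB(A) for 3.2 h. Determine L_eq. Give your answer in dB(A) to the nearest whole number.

L_eq = 10·log₁₀[(1/T)·Σ tᵢ·10^(Lᵢ/10)] with T = 9.8 h.
Σ tᵢ·10^(Lᵢ/10) = 3.3·10^(63.1/10) + 3.3·10^(61.0/10) + 3.2·10^(63.2/10) = 1.758e+07.
L_eq = 10·log₁₀(1.758e+07/9.8) = 62.54 dB(A).

63 dB(A)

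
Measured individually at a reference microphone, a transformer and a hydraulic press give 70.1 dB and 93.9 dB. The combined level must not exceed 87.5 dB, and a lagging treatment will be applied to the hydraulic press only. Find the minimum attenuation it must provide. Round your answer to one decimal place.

Fixed contribution from the other source: Σ 10^(L/10) = 10^(70.1/10) = 1.023e+07 (70.10 dB).
The limit corresponds to 10^(87.5/10) = 5.623e+08; subtracting the fixed part leaves 5.521e+08 for the hydraulic press, i.e. 87.42 dB.
Required insertion loss = 93.9 − 87.42 = 6.48 dB.

6.5 dB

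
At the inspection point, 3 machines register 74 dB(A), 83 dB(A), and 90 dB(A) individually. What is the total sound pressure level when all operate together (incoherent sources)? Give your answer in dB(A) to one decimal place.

90.9 dB(A)

Incoherent sources combine by intensity addition: L_total = 10·log₁₀(Σ 10^(L_i/10)).
Σ 10^(L/10) = 10^(74/10) + 10^(83/10) + 10^(90/10) = 1.225e+09.
L_total = 10·log₁₀(1.225e+09) = 90.88 dB(A).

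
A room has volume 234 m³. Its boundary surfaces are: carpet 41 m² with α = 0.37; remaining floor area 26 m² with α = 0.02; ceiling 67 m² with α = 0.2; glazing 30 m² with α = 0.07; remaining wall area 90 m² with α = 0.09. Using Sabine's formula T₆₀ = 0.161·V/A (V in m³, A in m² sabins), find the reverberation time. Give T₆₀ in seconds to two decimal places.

0.96 s

A = Σ Sᵢαᵢ = 41·0.37 + 26·0.02 + 67·0.2 + 30·0.07 + 90·0.09 = 39.29 m².
T₆₀ = 0.161 × 234 / 39.29 = 0.959 s.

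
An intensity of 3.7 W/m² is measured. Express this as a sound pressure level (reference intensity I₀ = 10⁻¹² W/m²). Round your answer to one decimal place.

125.7 dB

I/I₀ = 3.7/10⁻¹² = 3.7×10^12, and L = 10·log₁₀(I/I₀).
L = 10·(0.5682 + 12) = 125.68 dB.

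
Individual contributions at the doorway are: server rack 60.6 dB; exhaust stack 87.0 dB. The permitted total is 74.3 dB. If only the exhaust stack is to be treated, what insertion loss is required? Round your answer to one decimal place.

12.9 dB

The untreated sources together contribute 10^(60.6/10) = 1.148e+06, i.e. 60.60 dB.
To meet 74.3 dB overall, the treated exhaust stack may contribute at most 10^(74.3/10) − 1.148e+06 = 2.577e+07, i.e. 74.11 dB.
Required insertion loss = 87.0 − 74.11 = 12.89 dB.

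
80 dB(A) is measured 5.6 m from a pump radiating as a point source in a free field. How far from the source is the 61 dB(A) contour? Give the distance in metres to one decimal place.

49.9 m

The 19.0 dB drop corresponds to a distance ratio of 10^(19.0/20) for a point source.
r₂ = 5.6·10^((80−61)/20) = 5.6·10^(19.0/20) = 49.91 m.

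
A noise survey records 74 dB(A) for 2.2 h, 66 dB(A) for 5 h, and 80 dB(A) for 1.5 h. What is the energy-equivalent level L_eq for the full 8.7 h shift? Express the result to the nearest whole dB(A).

74 dB(A)

L_eq = 10·log₁₀[(1/T)·Σ tᵢ·10^(Lᵢ/10)] with T = 8.7 h.
Σ tᵢ·10^(Lᵢ/10) = 2.2·10^(74/10) + 5·10^(66/10) + 1.5·10^(80/10) = 2.252e+08.
L_eq = 10·log₁₀(2.252e+08/8.7) = 74.13 dB(A).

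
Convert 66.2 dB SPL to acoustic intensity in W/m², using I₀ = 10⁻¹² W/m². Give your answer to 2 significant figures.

4.2e-06 W/m²

L = 10·log₁₀(I/I₀) ⇒ I = I₀·10^(L/10) = 10⁻¹² × 10^6.62.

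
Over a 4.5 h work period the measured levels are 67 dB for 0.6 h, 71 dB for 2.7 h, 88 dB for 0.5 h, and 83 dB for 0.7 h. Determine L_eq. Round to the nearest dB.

80 dB

L_eq = 10·log₁₀[(1/T)·Σ tᵢ·10^(Lᵢ/10)] with T = 4.5 h.
Σ tᵢ·10^(Lᵢ/10) = 0.6·10^(67/10) + 2.7·10^(71/10) + 0.5·10^(88/10) + 0.7·10^(83/10) = 4.921e+08.
L_eq = 10·log₁₀(4.921e+08/4.5) = 80.39 dB.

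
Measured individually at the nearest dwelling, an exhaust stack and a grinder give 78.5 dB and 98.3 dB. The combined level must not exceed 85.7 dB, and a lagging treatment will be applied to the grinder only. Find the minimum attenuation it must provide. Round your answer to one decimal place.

Fixed contribution from the other source: Σ 10^(L/10) = 10^(78.5/10) = 7.079e+07 (78.50 dB).
To meet 85.7 dB overall, the treated grinder may contribute at most 10^(85.7/10) − 7.079e+07 = 3.007e+08, i.e. 84.78 dB.
So the grinder must be reduced from 98.3 to 84.78 dB: IL = 13.52 dB.

13.5 dB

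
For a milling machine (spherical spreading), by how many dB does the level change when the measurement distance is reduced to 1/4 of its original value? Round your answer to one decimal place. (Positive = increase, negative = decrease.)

+12.0 dB

With spherical spreading the level changes by −20·log₁₀(r₂/r₁).
ΔL = −20·log₁₀(0.25) = +12.04 dB.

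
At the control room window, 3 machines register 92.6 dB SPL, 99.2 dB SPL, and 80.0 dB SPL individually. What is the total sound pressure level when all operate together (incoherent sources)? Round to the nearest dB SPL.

100 dB SPL

For uncorrelated sources the intensities add, so convert each level to linear form, sum, and take 10·log₁₀ of the total.
Σ 10^(L/10) = 10^(92.6/10) + 10^(99.2/10) + 10^(80.0/10) = 1.024e+10.
L_total = 10·log₁₀(1.024e+10) = 100.10 dB SPL.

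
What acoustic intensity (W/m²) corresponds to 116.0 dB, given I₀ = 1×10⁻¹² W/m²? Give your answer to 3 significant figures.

0.398 W/m²

I/I₀ = 10^(116.0/10) = 3.981e+11, so I = 3.981e+11 × 10⁻¹² W/m².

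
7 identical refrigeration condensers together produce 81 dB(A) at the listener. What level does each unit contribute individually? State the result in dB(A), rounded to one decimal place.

72.5 dB(A)

Dividing the total intensity by 7 lowers the level by 10·log₁₀ 7 = 8.451 dB: L₁ = 81 − 8.451.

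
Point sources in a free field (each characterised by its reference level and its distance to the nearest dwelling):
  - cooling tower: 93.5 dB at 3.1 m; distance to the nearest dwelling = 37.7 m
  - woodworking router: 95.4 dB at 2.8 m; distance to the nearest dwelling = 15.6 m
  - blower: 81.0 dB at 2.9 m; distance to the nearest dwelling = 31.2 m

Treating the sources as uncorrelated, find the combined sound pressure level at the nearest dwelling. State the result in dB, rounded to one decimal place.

81.1 dB

Apply inverse-square spreading to bring every level to the receiver, then sum 10^(L/10).
cooling tower: 93.5 − 20·log₁₀(37.7/3.1) = 93.5 − 21.70 = 71.80 dB.
woodworking router: 95.4 − 20·log₁₀(15.6/2.8) = 95.4 − 14.92 = 80.48 dB.
blower: 81.0 − 20·log₁₀(31.2/2.9) = 81.0 − 20.64 = 60.36 dB.
Σ 10^(L/10) = 1.279e+08 → L_total = 10·log₁₀(1.279e+08) = 81.07 dB.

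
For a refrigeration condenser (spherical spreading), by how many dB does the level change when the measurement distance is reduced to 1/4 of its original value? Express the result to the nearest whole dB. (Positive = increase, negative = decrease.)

With spherical spreading the level changes by −20·log₁₀(r₂/r₁).
ΔL = −20·log₁₀(0.25) = +12.04 dB.

+12 dB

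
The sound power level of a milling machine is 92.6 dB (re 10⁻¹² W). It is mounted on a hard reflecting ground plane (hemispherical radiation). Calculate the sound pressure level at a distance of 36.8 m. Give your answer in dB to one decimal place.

53.3 dB

The power spreads over a hemisphere of area 2π·r², so L_p = L_w − 10·log₁₀(2π·r²).
2π·r² = 8509 m², 10·log₁₀ of that is 39.299 dB.
L_p = 92.6 − 39.299 = 53.30 dB.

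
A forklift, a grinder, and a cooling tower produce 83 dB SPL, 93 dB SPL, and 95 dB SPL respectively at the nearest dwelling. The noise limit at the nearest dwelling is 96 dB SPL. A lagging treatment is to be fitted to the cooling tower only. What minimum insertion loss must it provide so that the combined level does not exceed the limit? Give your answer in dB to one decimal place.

Fixed contribution from the other sources: Σ 10^(L/10) = 10^(83/10) + 10^(93/10) = 2.195e+09 (93.41 dB SPL).
The limit corresponds to 10^(96/10) = 3.981e+09; subtracting the fixed part leaves 1.786e+09 for the cooling tower, i.e. 92.52 dB SPL.
So the cooling tower must be reduced from 95 to 92.52 dB SPL: IL = 2.48 dB.

2.5 dB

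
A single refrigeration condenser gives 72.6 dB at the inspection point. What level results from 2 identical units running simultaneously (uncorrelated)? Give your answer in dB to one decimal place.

75.6 dB

N identical incoherent sources raise the level by 10·log₁₀ N.
L_total = 72.6 + 10·log₁₀(2) = 72.6 + 3.010 = 75.61 dB.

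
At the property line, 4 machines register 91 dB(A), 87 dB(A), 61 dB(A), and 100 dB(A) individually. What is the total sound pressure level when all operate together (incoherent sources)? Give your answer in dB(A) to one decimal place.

Incoherent sources combine by intensity addition: L_total = 10·log₁₀(Σ 10^(L_i/10)).
Σ 10^(L/10) = 10^(91/10) + 10^(87/10) + 10^(61/10) + 10^(100/10) = 1.176e+10.
L_total = 10·log₁₀(1.176e+10) = 100.70 dB(A).

100.7 dB(A)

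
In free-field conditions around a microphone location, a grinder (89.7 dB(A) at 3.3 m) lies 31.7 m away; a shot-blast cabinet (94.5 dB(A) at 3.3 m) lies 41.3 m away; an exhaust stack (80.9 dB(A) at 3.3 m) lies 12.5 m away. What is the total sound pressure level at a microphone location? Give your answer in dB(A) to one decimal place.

75.6 dB(A)

First find each source's level at the receiver (point-source: −20·log₁₀(r/r_ref)), then combine on an intensity basis.
grinder: 89.7 − 20·log₁₀(31.7/3.3) = 89.7 − 19.65 = 70.05 dB(A).
shot-blast cabinet: 94.5 − 20·log₁₀(41.3/3.3) = 94.5 − 21.95 = 72.55 dB(A).
exhaust stack: 80.9 − 20·log₁₀(12.5/3.3) = 80.9 − 11.57 = 69.33 dB(A).
Σ 10^(L/10) = 3.668e+07 → L_total = 10·log₁₀(3.668e+07) = 75.64 dB(A).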